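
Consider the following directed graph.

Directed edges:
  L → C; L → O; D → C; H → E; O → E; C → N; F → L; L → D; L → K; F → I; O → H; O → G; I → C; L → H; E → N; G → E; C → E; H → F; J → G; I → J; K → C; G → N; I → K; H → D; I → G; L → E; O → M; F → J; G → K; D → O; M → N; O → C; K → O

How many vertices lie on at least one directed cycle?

9

A vertex is on a directed cycle iff it belongs to a strongly connected component of size ≥ 2 (or has a self-loop).
The vertices on cycles are {D, F, G, H, I, J, K, L, O} — 9 in total.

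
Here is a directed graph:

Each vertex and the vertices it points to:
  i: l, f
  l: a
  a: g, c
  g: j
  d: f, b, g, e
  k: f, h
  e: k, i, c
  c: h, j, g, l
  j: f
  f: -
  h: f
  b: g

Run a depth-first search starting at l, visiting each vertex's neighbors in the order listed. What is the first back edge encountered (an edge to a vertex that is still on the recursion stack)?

DFS from l (visiting each vertex's neighbors in the order listed); mark gray on enter, black on exit:
l gray
  a gray
    g gray
      j gray
        f gray
        f black
      j black
    g black
    c gray
      h gray
        h→f: f black — skip
      h black
      c→j: j black — skip
      c→g: g black — skip
      c→l: l is gray → back edge
First back edge: c → l.

c->l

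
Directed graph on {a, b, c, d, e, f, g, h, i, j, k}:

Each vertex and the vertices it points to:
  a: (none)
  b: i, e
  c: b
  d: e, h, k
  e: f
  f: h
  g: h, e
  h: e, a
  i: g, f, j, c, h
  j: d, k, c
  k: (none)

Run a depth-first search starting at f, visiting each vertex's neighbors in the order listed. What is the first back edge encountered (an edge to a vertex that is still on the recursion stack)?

e->f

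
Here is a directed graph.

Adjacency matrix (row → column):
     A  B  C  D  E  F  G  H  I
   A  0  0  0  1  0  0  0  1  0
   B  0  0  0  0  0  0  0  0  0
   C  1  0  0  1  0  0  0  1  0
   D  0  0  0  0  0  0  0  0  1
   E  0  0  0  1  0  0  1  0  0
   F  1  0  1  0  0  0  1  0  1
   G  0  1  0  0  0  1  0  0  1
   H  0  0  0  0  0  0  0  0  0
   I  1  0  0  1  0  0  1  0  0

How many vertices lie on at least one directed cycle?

A vertex is on a directed cycle iff it belongs to a strongly connected component of size ≥ 2 (or has a self-loop).
The vertices on cycles are {A, C, D, F, G, I} — 6 in total.

6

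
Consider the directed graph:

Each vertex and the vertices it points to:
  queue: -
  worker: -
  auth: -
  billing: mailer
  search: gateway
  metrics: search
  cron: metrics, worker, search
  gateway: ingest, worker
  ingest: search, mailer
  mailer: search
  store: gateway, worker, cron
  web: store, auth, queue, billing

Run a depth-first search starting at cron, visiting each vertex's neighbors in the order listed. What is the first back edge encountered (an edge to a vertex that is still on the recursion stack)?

DFS from cron (visiting each vertex's neighbors in the order listed); mark gray on enter, black on exit:
cron gray
  metrics gray
    search gray
      gateway gray
        ingest gray
          ingest→search: search is gray → back edge
First back edge: ingest → search.

ingest→search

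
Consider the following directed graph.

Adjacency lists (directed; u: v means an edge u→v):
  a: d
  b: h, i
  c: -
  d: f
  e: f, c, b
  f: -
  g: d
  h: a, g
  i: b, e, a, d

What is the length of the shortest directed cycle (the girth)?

For each vertex v, BFS finds the shortest path from v back to v.
The shortest such closed walk is i → b → i, length 2.

2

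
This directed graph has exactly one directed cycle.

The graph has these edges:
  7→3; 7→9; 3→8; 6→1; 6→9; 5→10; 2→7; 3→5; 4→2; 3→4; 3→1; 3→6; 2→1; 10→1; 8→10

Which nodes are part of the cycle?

2, 3, 4, 7

DFS with gray/black marking from 7:
7 gray
  9 gray
  9 black
  3 gray
    1 gray
    1 black
    8 gray
      10 gray
        10→1: 1 black — skip
      10 black
    8 black
    4 gray
      2 gray
        2→1: 1 black — skip
        2→7: 7 is gray → back edge
Back edge closes the cycle 7 → 3 → 4 → 2 → 7; its vertices are {2, 3, 4, 7}.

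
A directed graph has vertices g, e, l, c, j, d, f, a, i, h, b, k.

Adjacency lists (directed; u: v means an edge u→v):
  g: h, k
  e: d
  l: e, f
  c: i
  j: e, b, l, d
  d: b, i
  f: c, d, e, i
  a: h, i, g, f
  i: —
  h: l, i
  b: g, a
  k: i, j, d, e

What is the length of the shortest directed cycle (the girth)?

4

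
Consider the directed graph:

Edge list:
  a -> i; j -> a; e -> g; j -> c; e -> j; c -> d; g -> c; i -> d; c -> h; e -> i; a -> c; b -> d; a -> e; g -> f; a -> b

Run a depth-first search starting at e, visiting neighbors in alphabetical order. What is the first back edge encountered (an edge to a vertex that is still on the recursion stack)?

a->e

DFS from e (visiting neighbors in alphabetical order); mark gray on enter, black on exit:
e gray
  g gray
    c gray
      d gray
      d black
      h gray
      h black
    c black
    f gray
    f black
  g black
  i gray
    i→d: d black — skip
  i black
  j gray
    a gray
      b gray
        b→d: d black — skip
      b black
      a→c: c black — skip
      a→e: e is gray → back edge
First back edge: a → e.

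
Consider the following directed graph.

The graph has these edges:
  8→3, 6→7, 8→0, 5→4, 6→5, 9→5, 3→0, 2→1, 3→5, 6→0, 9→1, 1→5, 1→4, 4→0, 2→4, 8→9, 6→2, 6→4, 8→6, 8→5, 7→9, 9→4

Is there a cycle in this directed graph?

DFS with white/gray/black marking, starting from 7:
7 gray
  9 gray
    5 gray
      4 gray
        0 gray
        0 black
      4 black
    5 black
    1 gray
      1→5: 5 black — skip
      1→4: 4 black — skip
    1 black
    9→4: 4 black — skip
  9 black
7 black
2 gray
  2→4: 4 black — skip
  2→1: 1 black — skip
2 black
3 gray
  3→5: 5 black — skip
  3→0: 0 black — skip
3 black
6 gray
  6→5: 5 black — skip
  6→2: 2 black — skip
  6→4: 4 black — skip
  6→0: 0 black — skip
  6→7: 7 black — skip
6 black
8 gray
  8→6: 6 black — skip
  8→5: 5 black — skip
  8→3: 3 black — skip
  8→9: 9 black — skip
  8→0: 0 black — skip
8 black
Every edge goes to a white or black vertex — no back edge, so the graph is acyclic.

No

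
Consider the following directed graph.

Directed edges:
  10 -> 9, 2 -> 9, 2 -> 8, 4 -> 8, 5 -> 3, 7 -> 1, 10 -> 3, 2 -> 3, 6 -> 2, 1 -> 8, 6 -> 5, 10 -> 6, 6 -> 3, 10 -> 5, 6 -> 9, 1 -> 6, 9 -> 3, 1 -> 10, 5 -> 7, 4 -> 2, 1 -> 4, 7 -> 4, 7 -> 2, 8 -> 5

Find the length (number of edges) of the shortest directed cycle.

4

For each vertex v, BFS finds the shortest path from v back to v.
The shortest such closed walk is 7 → 4 → 8 → 5 → 7, length 4.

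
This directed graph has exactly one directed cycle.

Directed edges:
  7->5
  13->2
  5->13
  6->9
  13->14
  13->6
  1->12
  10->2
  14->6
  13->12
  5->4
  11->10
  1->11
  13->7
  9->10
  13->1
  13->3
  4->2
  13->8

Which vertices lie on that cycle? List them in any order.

DFS with gray/black marking from 5:
5 gray
  13 gray
    3 gray
    3 black
    8 gray
    8 black
    6 gray
      9 gray
        10 gray
          2 gray
          2 black
        10 black
      9 black
    6 black
    7 gray
      7→5: 5 is gray → back edge
Back edge closes the cycle 5 → 13 → 7 → 5; its vertices are {5, 7, 13}.

5, 7, 13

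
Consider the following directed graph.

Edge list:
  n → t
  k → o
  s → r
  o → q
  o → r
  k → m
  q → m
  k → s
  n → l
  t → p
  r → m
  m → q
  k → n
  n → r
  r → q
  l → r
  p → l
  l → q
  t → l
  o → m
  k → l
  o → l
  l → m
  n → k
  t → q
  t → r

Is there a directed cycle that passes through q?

Yes

q is on a cycle iff q can reach itself via ≥1 edge.
q → m → q — yes.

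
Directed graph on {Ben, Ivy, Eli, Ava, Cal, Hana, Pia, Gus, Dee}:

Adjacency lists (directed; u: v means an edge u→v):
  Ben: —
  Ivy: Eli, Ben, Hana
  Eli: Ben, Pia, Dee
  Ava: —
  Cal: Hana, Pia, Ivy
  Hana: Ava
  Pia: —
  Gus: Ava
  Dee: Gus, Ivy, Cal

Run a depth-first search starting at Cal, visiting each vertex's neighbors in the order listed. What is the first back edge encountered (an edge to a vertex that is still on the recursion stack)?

Dee→Ivy

DFS from Cal (visiting each vertex's neighbors in the order listed); mark gray on enter, black on exit:
Cal gray
  Hana gray
    Ava gray
    Ava black
  Hana black
  Pia gray
  Pia black
  Ivy gray
    Eli gray
      Ben gray
      Ben black
      Eli→Pia: Pia black — skip
      Dee gray
        Gus gray
          Gus→Ava: Ava black — skip
        Gus black
        Dee→Ivy: Ivy is gray → back edge
First back edge: Dee → Ivy.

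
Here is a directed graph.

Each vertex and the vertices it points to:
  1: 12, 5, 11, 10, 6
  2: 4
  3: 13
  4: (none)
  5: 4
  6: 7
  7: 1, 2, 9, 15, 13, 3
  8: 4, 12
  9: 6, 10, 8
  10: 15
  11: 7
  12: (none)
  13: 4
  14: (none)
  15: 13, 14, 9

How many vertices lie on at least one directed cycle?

7

A vertex is on a directed cycle iff it belongs to a strongly connected component of size ≥ 2 (or has a self-loop).
The vertices on cycles are {1, 6, 7, 9, 10, 11, 15} — 7 in total.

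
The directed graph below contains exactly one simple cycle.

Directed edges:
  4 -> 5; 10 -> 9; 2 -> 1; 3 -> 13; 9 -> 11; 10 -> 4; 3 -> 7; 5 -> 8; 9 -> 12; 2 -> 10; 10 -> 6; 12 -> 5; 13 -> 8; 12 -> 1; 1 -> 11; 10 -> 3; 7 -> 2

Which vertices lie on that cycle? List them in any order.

2, 3, 7, 10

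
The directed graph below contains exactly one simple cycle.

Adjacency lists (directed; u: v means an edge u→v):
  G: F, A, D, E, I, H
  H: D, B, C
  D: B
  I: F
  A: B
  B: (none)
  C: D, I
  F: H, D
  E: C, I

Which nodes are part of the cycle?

C, F, H, I

DFS with gray/black marking from F:
F gray
  H gray
    D gray
      B gray
      B black
    D black
    H→B: B black — skip
    C gray
      C→D: D black — skip
      I gray
        I→F: F is gray → back edge
Back edge closes the cycle F → H → C → I → F; its vertices are {C, F, H, I}.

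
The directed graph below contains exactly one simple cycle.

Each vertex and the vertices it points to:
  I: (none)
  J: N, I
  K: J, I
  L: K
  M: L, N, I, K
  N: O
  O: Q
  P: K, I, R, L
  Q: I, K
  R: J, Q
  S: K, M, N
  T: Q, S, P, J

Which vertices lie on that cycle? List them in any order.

J, K, N, O, Q

DFS with gray/black marking from N:
N gray
  O gray
    Q gray
      I gray
      I black
      K gray
        J gray
          J→N: N is gray → back edge
Back edge closes the cycle N → O → Q → K → J → N; its vertices are {J, K, N, O, Q}.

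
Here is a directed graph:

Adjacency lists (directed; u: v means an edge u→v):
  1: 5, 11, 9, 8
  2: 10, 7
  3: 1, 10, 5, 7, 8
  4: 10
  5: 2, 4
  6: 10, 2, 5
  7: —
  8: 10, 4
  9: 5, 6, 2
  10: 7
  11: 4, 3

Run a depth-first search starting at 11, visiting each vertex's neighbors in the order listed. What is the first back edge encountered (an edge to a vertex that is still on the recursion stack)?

1->11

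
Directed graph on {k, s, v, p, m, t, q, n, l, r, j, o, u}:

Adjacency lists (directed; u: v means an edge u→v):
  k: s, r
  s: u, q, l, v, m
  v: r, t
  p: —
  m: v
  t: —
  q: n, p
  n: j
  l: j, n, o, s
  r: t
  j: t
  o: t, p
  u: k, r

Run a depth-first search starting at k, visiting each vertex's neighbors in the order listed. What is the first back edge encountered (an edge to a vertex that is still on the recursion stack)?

u→k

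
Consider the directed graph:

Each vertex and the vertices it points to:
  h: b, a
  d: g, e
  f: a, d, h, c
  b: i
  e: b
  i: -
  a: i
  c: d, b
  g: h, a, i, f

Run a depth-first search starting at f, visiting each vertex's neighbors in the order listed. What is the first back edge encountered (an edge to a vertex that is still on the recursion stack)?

g→f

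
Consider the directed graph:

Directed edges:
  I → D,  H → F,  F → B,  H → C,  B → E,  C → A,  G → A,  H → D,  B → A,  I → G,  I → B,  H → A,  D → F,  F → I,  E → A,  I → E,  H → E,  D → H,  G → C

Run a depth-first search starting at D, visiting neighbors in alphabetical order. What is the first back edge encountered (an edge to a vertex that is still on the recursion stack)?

DFS from D (visiting neighbors in alphabetical order); mark gray on enter, black on exit:
D gray
  F gray
    B gray
      A gray
      A black
      E gray
        E→A: A black — skip
      E black
    B black
    I gray
      I→B: B black — skip
      I→D: D is gray → back edge
First back edge: I → D.

I->D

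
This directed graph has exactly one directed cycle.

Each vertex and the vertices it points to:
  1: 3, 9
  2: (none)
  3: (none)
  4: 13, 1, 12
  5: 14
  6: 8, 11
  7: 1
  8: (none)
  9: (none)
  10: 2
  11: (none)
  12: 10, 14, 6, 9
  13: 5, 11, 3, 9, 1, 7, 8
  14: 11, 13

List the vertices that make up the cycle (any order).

5, 13, 14

DFS with gray/black marking from 13:
13 gray
  5 gray
    14 gray
      11 gray
      11 black
      14→13: 13 is gray → back edge
Back edge closes the cycle 13 → 5 → 14 → 13; its vertices are {5, 13, 14}.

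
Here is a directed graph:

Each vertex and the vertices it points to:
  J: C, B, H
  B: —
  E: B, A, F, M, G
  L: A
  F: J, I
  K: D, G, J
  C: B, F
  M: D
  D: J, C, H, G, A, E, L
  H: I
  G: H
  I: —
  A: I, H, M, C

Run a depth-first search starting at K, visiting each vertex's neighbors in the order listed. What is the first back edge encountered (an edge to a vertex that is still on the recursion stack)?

DFS from K (visiting each vertex's neighbors in the order listed); mark gray on enter, black on exit:
K gray
  D gray
    J gray
      C gray
        B gray
        B black
        F gray
          F→J: J is gray → back edge
First back edge: F → J.

F->J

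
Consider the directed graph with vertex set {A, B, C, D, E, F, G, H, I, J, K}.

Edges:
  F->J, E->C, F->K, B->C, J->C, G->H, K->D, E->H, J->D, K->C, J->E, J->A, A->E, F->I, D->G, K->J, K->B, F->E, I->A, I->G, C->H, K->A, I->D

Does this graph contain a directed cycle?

DFS with white/gray/black marking, starting from D:
D gray
  G gray
    H gray
    H black
  G black
D black
A gray
  E gray
    E→H: H black — skip
    C gray
      C→H: H black — skip
    C black
  E black
A black
B gray
  B→C: C black — skip
B black
F gray
  J gray
    J→D: D black — skip
    J→E: E black — skip
    J→A: A black — skip
    J→C: C black — skip
  J black
  F→E: E black — skip
  K gray
    K→C: C black — skip
    K→A: A black — skip
    K→D: D black — skip
    K→B: B black — skip
    K→J: J black — skip
  K black
  I gray
    I→A: A black — skip
    I→D: D black — skip
    I→G: G black — skip
  I black
F black
Every edge goes to a white or black vertex — no back edge, so the graph is acyclic.

No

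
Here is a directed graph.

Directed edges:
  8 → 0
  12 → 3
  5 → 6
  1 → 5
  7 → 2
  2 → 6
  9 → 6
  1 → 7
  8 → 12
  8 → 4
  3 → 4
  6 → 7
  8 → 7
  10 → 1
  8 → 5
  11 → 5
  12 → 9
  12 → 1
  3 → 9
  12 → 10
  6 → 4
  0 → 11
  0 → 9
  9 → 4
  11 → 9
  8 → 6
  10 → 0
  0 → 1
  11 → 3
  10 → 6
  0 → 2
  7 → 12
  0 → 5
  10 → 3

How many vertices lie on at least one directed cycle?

11

A vertex is on a directed cycle iff it belongs to a strongly connected component of size ≥ 2 (or has a self-loop).
The vertices on cycles are {0, 1, 2, 3, 5, 6, 7, 9, 10, 11, 12} — 11 in total.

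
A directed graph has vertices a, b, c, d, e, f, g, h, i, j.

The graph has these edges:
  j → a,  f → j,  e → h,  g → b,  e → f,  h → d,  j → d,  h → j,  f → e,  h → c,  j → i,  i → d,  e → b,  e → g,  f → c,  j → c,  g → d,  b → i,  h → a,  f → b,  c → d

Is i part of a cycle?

i lies on a cycle iff there is a path from i back to itself.
Exploring from i, it never reaches itself; equivalently, its strongly connected component is a singleton.

No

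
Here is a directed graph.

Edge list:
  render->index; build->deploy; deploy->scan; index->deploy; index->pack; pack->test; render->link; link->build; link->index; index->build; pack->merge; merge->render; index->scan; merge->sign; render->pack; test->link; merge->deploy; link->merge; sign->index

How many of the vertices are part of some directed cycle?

7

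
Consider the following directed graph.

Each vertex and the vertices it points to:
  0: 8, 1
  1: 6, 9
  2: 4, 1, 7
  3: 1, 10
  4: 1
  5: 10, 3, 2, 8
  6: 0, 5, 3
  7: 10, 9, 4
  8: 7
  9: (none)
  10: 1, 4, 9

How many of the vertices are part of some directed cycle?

A vertex is on a directed cycle iff it belongs to a strongly connected component of size ≥ 2 (or has a self-loop).
The vertices on cycles are {0, 1, 2, 3, 4, 5, 6, 7, 8, 10} — 10 in total.

10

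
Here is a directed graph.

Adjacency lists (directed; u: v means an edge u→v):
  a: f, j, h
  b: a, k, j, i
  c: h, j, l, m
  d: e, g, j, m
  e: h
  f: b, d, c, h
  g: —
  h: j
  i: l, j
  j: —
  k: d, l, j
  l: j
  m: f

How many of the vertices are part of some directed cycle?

A vertex is on a directed cycle iff it belongs to a strongly connected component of size ≥ 2 (or has a self-loop).
The vertices on cycles are {a, b, c, d, f, k, m} — 7 in total.

7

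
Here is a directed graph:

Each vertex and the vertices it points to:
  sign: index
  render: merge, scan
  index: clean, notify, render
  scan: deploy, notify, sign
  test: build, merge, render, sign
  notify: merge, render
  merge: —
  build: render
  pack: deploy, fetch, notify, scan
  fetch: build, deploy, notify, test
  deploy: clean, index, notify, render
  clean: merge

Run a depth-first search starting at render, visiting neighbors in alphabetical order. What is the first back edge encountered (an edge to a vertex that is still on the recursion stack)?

notify->render

DFS from render (visiting neighbors in alphabetical order); mark gray on enter, black on exit:
render gray
  merge gray
  merge black
  scan gray
    deploy gray
      clean gray
        clean→merge: merge black — skip
      clean black
      index gray
        index→clean: clean black — skip
        notify gray
          notify→merge: merge black — skip
          notify→render: render is gray → back edge
First back edge: notify → render.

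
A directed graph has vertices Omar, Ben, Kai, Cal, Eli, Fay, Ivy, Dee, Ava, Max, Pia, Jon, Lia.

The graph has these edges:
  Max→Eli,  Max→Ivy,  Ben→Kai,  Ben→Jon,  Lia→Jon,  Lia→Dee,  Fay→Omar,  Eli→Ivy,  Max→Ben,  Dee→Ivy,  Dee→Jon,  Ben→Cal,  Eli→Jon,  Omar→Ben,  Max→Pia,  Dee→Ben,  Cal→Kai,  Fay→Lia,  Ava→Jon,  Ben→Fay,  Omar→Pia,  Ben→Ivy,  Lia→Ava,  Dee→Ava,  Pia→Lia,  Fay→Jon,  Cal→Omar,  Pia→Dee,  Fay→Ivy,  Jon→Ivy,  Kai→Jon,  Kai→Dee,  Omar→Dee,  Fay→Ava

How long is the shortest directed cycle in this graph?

3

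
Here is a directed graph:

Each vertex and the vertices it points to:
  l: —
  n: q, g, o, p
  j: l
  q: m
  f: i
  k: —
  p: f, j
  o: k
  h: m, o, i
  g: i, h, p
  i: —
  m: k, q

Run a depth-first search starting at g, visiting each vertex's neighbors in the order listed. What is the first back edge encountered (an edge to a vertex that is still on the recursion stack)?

q→m

DFS from g (visiting each vertex's neighbors in the order listed); mark gray on enter, black on exit:
g gray
  i gray
  i black
  h gray
    m gray
      k gray
      k black
      q gray
        q→m: m is gray → back edge
First back edge: q → m.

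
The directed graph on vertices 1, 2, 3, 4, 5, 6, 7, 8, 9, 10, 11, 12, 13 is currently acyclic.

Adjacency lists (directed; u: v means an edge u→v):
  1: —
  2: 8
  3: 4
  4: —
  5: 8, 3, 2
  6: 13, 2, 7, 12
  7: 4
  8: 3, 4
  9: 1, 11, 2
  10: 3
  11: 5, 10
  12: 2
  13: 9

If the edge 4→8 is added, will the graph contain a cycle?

Yes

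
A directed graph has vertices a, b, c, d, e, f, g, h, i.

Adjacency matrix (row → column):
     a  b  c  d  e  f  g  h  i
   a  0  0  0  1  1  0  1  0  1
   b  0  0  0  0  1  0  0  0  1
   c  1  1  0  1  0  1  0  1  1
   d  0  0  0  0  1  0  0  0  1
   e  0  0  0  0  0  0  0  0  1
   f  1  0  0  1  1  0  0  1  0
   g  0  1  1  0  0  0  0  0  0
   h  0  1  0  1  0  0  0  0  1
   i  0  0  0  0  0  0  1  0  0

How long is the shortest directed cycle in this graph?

For each vertex v, BFS finds the shortest path from v back to v.
The shortest such closed walk is c → a → g → c, length 3.

3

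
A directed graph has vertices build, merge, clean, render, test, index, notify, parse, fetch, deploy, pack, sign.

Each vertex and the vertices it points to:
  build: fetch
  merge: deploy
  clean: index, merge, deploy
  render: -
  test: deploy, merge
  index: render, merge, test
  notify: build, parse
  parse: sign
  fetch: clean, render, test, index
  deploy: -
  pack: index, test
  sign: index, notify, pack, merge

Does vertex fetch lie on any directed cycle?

fetch lies on a cycle iff there is a path from fetch back to itself.
Exploring from fetch, it never reaches itself; equivalently, its strongly connected component is a singleton.

No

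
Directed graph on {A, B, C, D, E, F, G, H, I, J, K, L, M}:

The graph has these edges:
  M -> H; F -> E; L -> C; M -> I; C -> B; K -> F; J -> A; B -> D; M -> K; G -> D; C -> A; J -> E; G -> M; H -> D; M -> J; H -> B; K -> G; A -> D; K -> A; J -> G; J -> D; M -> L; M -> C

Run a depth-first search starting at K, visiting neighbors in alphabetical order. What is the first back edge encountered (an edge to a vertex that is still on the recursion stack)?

DFS from K (visiting neighbors in alphabetical order); mark gray on enter, black on exit:
K gray
  A gray
    D gray
    D black
  A black
  F gray
    E gray
    E black
  F black
  G gray
    G→D: D black — skip
    M gray
      C gray
        C→A: A black — skip
        B gray
          B→D: D black — skip
        B black
      C black
      H gray
        H→B: B black — skip
        H→D: D black — skip
      H black
      I gray
      I black
      J gray
        J→A: A black — skip
        J→D: D black — skip
        J→E: E black — skip
        J→G: G is gray → back edge
First back edge: J → G.

J→G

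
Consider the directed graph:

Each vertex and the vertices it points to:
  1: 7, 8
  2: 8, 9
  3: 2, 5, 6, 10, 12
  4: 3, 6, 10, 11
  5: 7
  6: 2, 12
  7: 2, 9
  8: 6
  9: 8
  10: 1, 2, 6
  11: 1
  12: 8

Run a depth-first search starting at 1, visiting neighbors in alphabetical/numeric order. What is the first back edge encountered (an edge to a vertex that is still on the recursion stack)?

DFS from 1 (visiting neighbors in alphabetical/numeric order); mark gray on enter, black on exit:
1 gray
  7 gray
    2 gray
      8 gray
        6 gray
          6→2: 2 is gray → back edge
First back edge: 6 → 2.

6->2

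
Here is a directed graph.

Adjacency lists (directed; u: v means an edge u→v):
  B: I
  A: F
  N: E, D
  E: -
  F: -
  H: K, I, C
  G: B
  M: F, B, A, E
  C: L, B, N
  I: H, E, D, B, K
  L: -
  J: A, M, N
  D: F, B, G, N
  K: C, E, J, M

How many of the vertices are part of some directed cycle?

10

A vertex is on a directed cycle iff it belongs to a strongly connected component of size ≥ 2 (or has a self-loop).
The vertices on cycles are {B, C, D, G, H, I, J, K, M, N} — 10 in total.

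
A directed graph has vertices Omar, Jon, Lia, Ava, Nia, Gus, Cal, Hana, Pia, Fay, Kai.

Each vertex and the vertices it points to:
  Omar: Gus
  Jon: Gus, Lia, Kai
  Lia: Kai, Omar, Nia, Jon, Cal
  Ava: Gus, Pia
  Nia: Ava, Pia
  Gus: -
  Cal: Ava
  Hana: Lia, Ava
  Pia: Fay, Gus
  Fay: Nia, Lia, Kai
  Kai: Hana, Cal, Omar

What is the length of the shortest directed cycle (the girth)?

For each vertex v, BFS finds the shortest path from v back to v.
The shortest such closed walk is Lia → Jon → Lia, length 2.

2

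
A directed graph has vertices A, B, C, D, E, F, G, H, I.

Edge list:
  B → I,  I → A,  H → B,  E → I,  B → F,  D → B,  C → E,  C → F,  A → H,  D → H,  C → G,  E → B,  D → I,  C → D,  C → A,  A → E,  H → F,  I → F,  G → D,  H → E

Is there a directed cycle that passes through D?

No

D lies on a cycle iff there is a path from D back to itself.
Exploring from D, it never reaches itself; equivalently, its strongly connected component is a singleton.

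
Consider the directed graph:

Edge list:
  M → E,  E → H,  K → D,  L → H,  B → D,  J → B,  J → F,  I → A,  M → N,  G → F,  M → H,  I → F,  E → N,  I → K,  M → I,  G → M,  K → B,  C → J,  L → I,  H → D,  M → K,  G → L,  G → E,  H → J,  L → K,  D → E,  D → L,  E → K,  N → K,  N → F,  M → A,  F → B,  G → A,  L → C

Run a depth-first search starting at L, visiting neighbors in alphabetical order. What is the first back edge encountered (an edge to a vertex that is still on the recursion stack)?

DFS from L (visiting neighbors in alphabetical order); mark gray on enter, black on exit:
L gray
  C gray
    J gray
      B gray
        D gray
          E gray
            H gray
              H→D: D is gray → back edge
First back edge: H → D.

H->D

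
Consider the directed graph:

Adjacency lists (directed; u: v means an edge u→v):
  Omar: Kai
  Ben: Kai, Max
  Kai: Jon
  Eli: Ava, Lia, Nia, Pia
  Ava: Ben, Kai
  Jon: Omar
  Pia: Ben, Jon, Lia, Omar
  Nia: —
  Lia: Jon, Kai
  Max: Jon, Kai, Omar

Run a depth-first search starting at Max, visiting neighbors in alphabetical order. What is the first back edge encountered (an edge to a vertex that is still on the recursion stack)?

DFS from Max (visiting neighbors in alphabetical order); mark gray on enter, black on exit:
Max gray
  Jon gray
    Omar gray
      Kai gray
        Kai→Jon: Jon is gray → back edge
First back edge: Kai → Jon.

Kai→Jon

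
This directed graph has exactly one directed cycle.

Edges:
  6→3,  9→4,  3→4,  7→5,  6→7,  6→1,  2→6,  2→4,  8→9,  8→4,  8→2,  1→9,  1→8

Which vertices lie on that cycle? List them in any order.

DFS with gray/black marking from 6:
6 gray
  7 gray
    5 gray
    5 black
  7 black
  3 gray
    4 gray
    4 black
  3 black
  1 gray
    8 gray
      9 gray
        9→4: 4 black — skip
      9 black
      2 gray
        2→4: 4 black — skip
        2→6: 6 is gray → back edge
Back edge closes the cycle 6 → 1 → 8 → 2 → 6; its vertices are {1, 2, 6, 8}.

1, 2, 6, 8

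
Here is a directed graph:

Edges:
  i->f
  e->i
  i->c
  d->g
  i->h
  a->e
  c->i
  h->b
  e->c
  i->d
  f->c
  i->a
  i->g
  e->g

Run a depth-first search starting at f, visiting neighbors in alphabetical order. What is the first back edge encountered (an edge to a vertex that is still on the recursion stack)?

DFS from f (visiting neighbors in alphabetical order); mark gray on enter, black on exit:
f gray
  c gray
    i gray
      a gray
        e gray
          e→c: c is gray → back edge
First back edge: e → c.

e->c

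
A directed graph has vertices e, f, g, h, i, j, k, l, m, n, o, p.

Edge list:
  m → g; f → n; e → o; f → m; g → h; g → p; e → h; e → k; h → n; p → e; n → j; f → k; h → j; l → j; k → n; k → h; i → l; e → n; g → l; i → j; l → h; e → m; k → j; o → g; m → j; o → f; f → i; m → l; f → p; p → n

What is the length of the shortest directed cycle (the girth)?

For each vertex v, BFS finds the shortest path from v back to v.
The shortest such closed walk is e → o → f → p → e, length 4.

4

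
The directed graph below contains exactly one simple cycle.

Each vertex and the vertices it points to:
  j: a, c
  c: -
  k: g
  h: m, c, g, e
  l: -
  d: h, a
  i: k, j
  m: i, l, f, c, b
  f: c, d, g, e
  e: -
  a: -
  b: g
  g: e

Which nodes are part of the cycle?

d, f, h, m

DFS with gray/black marking from m:
m gray
  i gray
    k gray
      g gray
        e gray
        e black
      g black
    k black
    j gray
      a gray
      a black
      c gray
      c black
    j black
  i black
  l gray
  l black
  f gray
    f→c: c black — skip
    d gray
      h gray
        h→m: m is gray → back edge
Back edge closes the cycle m → f → d → h → m; its vertices are {d, f, h, m}.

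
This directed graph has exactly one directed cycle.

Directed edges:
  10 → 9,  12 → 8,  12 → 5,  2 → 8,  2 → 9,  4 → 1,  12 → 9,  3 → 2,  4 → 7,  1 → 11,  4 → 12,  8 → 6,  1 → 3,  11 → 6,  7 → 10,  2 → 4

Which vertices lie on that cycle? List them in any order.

DFS with gray/black marking from 4:
4 gray
  1 gray
    3 gray
      2 gray
        2→4: 4 is gray → back edge
Back edge closes the cycle 4 → 1 → 3 → 2 → 4; its vertices are {1, 2, 3, 4}.

1, 2, 3, 4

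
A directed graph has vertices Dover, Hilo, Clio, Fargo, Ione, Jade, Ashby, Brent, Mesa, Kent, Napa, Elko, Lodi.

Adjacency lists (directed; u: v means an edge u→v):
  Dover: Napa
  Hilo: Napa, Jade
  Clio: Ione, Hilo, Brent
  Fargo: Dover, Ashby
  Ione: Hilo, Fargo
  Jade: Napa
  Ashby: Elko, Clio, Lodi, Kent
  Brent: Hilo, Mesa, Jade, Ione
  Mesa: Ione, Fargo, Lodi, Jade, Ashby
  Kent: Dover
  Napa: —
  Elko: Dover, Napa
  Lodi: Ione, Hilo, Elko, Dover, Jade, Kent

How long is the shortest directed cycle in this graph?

4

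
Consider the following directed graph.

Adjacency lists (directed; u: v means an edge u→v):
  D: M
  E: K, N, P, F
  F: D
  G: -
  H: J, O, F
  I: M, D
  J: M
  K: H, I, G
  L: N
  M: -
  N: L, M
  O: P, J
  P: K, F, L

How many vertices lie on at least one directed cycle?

6

A vertex is on a directed cycle iff it belongs to a strongly connected component of size ≥ 2 (or has a self-loop).
The vertices on cycles are {H, K, L, N, O, P} — 6 in total.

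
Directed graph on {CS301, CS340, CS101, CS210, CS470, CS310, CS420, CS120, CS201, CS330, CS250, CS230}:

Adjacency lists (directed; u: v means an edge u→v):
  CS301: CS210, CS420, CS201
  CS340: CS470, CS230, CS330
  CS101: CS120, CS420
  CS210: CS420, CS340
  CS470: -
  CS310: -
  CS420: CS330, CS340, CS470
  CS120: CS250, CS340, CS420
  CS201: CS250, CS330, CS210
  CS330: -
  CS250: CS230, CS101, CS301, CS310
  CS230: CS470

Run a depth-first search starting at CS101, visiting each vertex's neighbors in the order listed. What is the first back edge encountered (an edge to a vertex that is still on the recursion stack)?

DFS from CS101 (visiting each vertex's neighbors in the order listed); mark gray on enter, black on exit:
CS101 gray
  CS120 gray
    CS250 gray
      CS230 gray
        CS470 gray
        CS470 black
      CS230 black
      CS250→CS101: CS101 is gray → back edge
First back edge: CS250 → CS101.

CS250->CS101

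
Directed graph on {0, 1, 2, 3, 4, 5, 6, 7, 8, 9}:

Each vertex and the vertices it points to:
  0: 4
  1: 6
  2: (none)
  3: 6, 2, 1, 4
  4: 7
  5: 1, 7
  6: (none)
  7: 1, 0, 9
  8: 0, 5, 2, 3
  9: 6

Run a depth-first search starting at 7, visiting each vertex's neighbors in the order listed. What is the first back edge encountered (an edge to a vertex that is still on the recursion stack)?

DFS from 7 (visiting each vertex's neighbors in the order listed); mark gray on enter, black on exit:
7 gray
  1 gray
    6 gray
    6 black
  1 black
  0 gray
    4 gray
      4→7: 7 is gray → back edge
First back edge: 4 → 7.

4→7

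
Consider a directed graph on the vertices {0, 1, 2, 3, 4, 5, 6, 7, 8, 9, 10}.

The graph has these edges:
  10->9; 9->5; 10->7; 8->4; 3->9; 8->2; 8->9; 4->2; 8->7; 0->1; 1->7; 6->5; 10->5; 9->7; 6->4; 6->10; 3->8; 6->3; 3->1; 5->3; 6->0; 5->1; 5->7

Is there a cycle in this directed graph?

DFS with white/gray/black marking, starting from 1:
1 gray
  7 gray
  7 black
1 black
0 gray
  0→1: 1 black — skip
0 black
2 gray
2 black
3 gray
  3→1: 1 black — skip
  8 gray
    9 gray
      9→7: 7 black — skip
      5 gray
        5→3: 3 is gray → back edge
Back edge found, so a cycle exists: 3 → 8 → 9 → 5 → 3.

Yes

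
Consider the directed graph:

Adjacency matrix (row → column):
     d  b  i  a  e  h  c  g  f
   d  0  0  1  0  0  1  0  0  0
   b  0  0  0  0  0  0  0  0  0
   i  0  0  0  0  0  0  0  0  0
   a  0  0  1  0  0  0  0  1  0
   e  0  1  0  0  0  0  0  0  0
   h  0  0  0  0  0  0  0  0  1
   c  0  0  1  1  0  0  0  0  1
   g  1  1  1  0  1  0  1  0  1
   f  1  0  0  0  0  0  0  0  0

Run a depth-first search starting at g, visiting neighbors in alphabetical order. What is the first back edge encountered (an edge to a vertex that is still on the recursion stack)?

a→g

DFS from g (visiting neighbors in alphabetical order); mark gray on enter, black on exit:
g gray
  b gray
  b black
  c gray
    a gray
      a→g: g is gray → back edge
First back edge: a → g.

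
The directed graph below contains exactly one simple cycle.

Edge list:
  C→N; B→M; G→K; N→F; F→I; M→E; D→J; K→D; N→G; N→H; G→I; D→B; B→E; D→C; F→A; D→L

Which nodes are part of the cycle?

C, D, G, K, N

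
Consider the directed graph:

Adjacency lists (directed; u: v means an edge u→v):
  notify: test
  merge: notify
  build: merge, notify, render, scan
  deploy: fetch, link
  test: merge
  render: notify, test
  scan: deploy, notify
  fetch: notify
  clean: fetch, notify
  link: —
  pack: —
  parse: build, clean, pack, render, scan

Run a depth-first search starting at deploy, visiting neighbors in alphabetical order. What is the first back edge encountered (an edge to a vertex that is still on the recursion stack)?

merge→notify

DFS from deploy (visiting neighbors in alphabetical order); mark gray on enter, black on exit:
deploy gray
  fetch gray
    notify gray
      test gray
        merge gray
          merge→notify: notify is gray → back edge
First back edge: merge → notify.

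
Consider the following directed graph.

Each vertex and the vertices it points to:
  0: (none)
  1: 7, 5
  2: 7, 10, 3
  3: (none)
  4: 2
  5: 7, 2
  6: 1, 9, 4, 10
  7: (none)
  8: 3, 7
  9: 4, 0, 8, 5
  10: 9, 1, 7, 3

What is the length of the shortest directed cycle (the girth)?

For each vertex v, BFS finds the shortest path from v back to v.
The shortest such closed walk is 9 → 5 → 2 → 10 → 9, length 4.

4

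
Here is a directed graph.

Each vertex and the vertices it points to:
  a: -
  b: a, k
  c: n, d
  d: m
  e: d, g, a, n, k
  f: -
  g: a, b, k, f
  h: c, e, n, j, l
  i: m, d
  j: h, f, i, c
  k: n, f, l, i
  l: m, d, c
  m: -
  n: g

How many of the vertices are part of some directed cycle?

A vertex is on a directed cycle iff it belongs to a strongly connected component of size ≥ 2 (or has a self-loop).
The vertices on cycles are {b, c, g, h, j, k, l, n} — 8 in total.

8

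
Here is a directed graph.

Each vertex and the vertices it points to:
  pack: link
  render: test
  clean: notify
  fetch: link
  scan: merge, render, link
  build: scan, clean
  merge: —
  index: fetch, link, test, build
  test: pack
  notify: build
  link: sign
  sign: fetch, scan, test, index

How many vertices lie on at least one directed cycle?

11

A vertex is on a directed cycle iff it belongs to a strongly connected component of size ≥ 2 (or has a self-loop).
The vertices on cycles are {link, pack, scan, sign, test, build, clean, fetch, index, notify, render} — 11 in total.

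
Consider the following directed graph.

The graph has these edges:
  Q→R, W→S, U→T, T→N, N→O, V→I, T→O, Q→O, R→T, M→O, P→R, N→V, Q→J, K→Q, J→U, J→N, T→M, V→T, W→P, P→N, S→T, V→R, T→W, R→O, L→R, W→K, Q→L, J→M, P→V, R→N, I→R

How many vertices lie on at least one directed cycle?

13

A vertex is on a directed cycle iff it belongs to a strongly connected component of size ≥ 2 (or has a self-loop).
The vertices on cycles are {I, J, K, L, N, P, Q, R, S, T, U, V, W} — 13 in total.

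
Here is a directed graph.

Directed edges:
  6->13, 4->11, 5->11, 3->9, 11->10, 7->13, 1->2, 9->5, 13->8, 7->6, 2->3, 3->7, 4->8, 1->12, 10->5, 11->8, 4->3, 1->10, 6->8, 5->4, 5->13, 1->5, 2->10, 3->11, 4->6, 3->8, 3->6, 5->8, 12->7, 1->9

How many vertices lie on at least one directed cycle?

6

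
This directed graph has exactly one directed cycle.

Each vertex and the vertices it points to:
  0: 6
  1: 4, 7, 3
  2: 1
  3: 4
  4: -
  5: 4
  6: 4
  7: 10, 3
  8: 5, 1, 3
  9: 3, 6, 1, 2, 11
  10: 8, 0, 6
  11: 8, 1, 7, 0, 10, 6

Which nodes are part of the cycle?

1, 7, 8, 10

DFS with gray/black marking from 10:
10 gray
  8 gray
    5 gray
      4 gray
      4 black
    5 black
    1 gray
      1→4: 4 black — skip
      7 gray
        7→10: 10 is gray → back edge
Back edge closes the cycle 10 → 8 → 1 → 7 → 10; its vertices are {1, 7, 8, 10}.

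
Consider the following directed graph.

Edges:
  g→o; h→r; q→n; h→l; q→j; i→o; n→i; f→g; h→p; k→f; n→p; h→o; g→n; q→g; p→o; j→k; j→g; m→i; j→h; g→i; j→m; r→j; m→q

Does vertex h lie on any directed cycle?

Yes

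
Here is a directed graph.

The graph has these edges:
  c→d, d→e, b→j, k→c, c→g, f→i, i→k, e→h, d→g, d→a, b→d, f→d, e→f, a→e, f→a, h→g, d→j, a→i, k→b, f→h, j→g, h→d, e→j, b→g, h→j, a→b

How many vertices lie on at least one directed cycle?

A vertex is on a directed cycle iff it belongs to a strongly connected component of size ≥ 2 (or has a self-loop).
The vertices on cycles are {a, b, c, d, e, f, h, i, k} — 9 in total.

9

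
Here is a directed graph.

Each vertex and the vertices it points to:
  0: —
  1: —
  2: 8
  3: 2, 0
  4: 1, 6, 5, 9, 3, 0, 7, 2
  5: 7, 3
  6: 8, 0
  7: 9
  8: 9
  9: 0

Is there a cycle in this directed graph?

No

DFS with white/gray/black marking, starting from 8:
8 gray
  9 gray
    0 gray
    0 black
  9 black
8 black
1 gray
1 black
2 gray
  2→8: 8 black — skip
2 black
3 gray
  3→2: 2 black — skip
  3→0: 0 black — skip
3 black
4 gray
  4→1: 1 black — skip
  6 gray
    6→8: 8 black — skip
    6→0: 0 black — skip
  6 black
  5 gray
    7 gray
      7→9: 9 black — skip
    7 black
    5→3: 3 black — skip
  5 black
  4→9: 9 black — skip
  4→3: 3 black — skip
  4→0: 0 black — skip
  4→7: 7 black — skip
  4→2: 2 black — skip
4 black
Every edge goes to a white or black vertex — no back edge, so the graph is acyclic.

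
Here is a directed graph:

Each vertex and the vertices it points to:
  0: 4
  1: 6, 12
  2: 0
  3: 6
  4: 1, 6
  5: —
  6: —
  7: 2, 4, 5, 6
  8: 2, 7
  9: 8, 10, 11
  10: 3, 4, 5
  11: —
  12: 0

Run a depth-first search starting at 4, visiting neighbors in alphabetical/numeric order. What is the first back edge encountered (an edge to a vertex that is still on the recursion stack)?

DFS from 4 (visiting neighbors in alphabetical/numeric order); mark gray on enter, black on exit:
4 gray
  1 gray
    6 gray
    6 black
    12 gray
      0 gray
        0→4: 4 is gray → back edge
First back edge: 0 → 4.

0→4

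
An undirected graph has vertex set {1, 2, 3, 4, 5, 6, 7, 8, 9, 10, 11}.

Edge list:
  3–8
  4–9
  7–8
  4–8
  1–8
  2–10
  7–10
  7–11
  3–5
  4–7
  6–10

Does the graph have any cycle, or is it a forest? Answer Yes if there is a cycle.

DFS, tracking each vertex's parent; an edge to a visited non-parent vertex closes a cycle.
Start from 2:
visit 2 (parent –)
  visit 10 (parent 2)
    visit 6 (parent 10)
      6–10: parent, skip
    visit 7 (parent 10)
      visit 4 (parent 7)
        visit 9 (parent 4)
          9–4: parent, skip
        visit 8 (parent 4)
          8–4: parent, skip
          visit 1 (parent 8)
            1–8: parent, skip
          visit 3 (parent 8)
            3–8: parent, skip
            visit 5 (parent 3)
              5–3: parent, skip
          8–7: 7 visited and ≠ parent → cycle
Cycle: 7 – 4 – 8 – 7.

Yes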